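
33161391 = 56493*587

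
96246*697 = 67083462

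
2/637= 2/637 = 0.00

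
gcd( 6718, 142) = 2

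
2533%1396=1137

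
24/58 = 12/29 = 0.41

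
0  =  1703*0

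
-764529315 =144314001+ - 908843316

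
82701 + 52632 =135333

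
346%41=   18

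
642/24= 26  +  3/4 = 26.75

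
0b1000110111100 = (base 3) 20020011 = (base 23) 8D9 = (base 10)4540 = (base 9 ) 6204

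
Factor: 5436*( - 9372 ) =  - 2^4*3^3*11^1*71^1*151^1 = - 50946192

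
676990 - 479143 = 197847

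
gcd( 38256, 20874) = 6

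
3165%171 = 87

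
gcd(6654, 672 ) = 6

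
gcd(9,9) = 9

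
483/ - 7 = -69+ 0/1 =- 69.00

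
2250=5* 450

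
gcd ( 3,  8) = 1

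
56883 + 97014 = 153897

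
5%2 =1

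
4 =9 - 5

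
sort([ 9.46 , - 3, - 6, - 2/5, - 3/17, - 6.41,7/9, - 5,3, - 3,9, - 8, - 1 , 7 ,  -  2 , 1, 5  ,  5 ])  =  [ - 8, - 6.41, - 6, - 5, - 3, - 3,-2,-1, - 2/5,-3/17,7/9, 1, 3 , 5, 5,7,9,  9.46 ]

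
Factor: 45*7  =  315 = 3^2*5^1*7^1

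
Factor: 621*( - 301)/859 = - 186921/859 = - 3^3*7^1*  23^1*43^1*859^(-1) 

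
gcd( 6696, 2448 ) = 72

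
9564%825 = 489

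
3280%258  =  184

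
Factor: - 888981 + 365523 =  -  2^1 * 3^2*13^1*2237^1 = -523458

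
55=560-505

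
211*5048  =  1065128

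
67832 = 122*556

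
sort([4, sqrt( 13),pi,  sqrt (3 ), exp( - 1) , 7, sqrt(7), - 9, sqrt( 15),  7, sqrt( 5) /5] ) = [ -9, exp(  -  1),sqrt( 5)/5,sqrt( 3 ), sqrt( 7 ), pi, sqrt ( 13), sqrt(15 ),4, 7, 7] 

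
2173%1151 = 1022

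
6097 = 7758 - 1661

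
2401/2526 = 2401/2526 = 0.95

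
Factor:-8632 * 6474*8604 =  - 2^6 *3^3* 13^2*83^2*239^1 = - 480822219072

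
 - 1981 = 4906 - 6887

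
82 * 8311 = 681502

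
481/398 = 1 + 83/398  =  1.21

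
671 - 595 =76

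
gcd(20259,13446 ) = 9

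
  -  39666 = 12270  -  51936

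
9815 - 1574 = 8241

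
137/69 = 137/69 = 1.99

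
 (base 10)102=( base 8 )146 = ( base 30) 3c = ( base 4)1212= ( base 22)4e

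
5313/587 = 5313/587= 9.05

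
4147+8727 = 12874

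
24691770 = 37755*654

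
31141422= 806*38637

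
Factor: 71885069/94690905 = 3^( -1)*5^( -1)* 59^1 * 1218391^1*6312727^( - 1 )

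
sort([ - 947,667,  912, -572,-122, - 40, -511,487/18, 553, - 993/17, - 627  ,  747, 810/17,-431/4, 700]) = [  -  947, -627, - 572, - 511,- 122, - 431/4, - 993/17, - 40, 487/18, 810/17,  553, 667,  700,  747, 912] 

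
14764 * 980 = 14468720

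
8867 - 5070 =3797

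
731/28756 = 731/28756 = 0.03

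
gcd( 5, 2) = 1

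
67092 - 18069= 49023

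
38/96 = 19/48 = 0.40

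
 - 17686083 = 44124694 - 61810777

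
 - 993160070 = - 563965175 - 429194895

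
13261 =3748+9513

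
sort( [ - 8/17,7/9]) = [ - 8/17,7/9] 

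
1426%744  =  682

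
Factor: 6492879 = 3^4*71^1*1129^1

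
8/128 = 1/16 = 0.06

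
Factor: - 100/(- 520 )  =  5/26 = 2^( - 1)*5^1*13^( - 1) 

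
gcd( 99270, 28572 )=6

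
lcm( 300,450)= 900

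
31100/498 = 62 + 112/249 = 62.45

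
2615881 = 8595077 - 5979196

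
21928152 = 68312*321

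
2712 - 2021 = 691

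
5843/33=177 + 2/33 = 177.06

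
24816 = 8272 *3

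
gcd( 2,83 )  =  1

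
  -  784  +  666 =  - 118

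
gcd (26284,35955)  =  1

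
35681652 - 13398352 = 22283300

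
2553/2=1276 + 1/2 = 1276.50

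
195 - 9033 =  - 8838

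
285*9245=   2634825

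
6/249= 2/83=0.02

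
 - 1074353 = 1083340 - 2157693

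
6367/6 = 6367/6  =  1061.17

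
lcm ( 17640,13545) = 758520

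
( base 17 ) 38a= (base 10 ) 1013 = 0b1111110101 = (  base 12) 705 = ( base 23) 1l1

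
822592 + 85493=908085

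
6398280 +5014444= 11412724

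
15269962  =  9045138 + 6224824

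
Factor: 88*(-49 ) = - 2^3*7^2*11^1 = - 4312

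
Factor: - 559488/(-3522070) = 2^6*3^1 * 5^( - 1 )*31^1*47^1*97^( - 1)*3631^ ( - 1) =279744/1761035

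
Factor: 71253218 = 2^1* 23^1*1548983^1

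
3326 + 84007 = 87333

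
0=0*98532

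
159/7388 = 159/7388 = 0.02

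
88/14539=88/14539 = 0.01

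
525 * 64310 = 33762750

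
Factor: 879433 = 107^1*8219^1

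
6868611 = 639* 10749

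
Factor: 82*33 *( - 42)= - 113652 = - 2^2*3^2*7^1*11^1*41^1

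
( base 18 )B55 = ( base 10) 3659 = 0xE4B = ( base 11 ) 2827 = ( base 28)4IJ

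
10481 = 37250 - 26769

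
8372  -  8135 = 237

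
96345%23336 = 3001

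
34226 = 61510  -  27284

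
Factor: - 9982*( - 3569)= 2^1*7^1*23^1*31^1*43^1*83^1=35625758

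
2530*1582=4002460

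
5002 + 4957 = 9959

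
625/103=6+7/103 = 6.07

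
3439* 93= 319827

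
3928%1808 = 312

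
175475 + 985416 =1160891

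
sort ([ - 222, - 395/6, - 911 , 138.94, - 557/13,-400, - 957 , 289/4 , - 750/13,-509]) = [-957, - 911 , - 509,- 400, - 222, - 395/6, - 750/13 , - 557/13,289/4, 138.94]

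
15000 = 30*500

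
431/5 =86 + 1/5 =86.20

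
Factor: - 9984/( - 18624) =2^2 * 13^1*97^( - 1) = 52/97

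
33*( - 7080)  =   - 233640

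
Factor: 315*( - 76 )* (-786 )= 18816840   =  2^3*3^3*5^1*7^1*19^1 * 131^1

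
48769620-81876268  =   - 33106648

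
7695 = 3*2565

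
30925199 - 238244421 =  - 207319222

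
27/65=27/65 = 0.42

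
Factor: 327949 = 31^1 * 71^1 * 149^1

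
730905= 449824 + 281081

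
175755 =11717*15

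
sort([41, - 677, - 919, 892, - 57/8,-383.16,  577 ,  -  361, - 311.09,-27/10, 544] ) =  [- 919,-677, - 383.16,-361,-311.09, - 57/8,-27/10,  41, 544, 577,892 ] 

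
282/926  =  141/463  =  0.30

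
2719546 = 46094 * 59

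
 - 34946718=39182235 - 74128953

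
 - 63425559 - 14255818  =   - 77681377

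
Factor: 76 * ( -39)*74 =-219336 = - 2^3*3^1*13^1*19^1 * 37^1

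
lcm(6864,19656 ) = 432432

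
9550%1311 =373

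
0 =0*8606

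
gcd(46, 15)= 1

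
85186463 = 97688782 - 12502319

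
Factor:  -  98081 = -98081^1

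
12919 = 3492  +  9427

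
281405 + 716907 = 998312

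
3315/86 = 3315/86=38.55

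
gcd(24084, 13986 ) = 54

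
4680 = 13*360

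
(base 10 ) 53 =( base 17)32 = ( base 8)65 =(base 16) 35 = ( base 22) 29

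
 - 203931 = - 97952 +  - 105979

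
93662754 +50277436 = 143940190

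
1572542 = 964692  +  607850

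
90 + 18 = 108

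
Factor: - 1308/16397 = -2^2*3^1*19^(-1 )*109^1*863^( - 1 ) 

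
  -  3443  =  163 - 3606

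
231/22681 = 231/22681 = 0.01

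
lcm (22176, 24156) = 1352736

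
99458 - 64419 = 35039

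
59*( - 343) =  -  20237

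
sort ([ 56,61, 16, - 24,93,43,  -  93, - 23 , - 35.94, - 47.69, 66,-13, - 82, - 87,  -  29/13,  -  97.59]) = [- 97.59, - 93, - 87,-82, - 47.69,  -  35.94, - 24, - 23,  -  13,  -  29/13,  16,43 , 56,61, 66,93 ] 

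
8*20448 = 163584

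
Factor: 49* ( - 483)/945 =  - 3^( - 2)*5^( - 1)*7^2*23^1 = -1127/45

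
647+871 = 1518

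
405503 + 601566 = 1007069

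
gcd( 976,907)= 1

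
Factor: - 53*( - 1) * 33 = 3^1*11^1*53^1 = 1749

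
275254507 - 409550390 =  - 134295883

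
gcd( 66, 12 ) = 6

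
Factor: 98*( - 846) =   -  82908=- 2^2*3^2*7^2*47^1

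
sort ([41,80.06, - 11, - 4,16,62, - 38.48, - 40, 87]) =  [ - 40  , - 38.48, - 11,- 4,16,41,62, 80.06, 87 ] 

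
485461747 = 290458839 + 195002908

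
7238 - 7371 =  - 133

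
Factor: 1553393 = 359^1*4327^1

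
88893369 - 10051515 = 78841854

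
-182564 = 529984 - 712548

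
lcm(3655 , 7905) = 339915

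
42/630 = 1/15 = 0.07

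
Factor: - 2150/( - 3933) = 2^1*3^( - 2)*5^2*19^( - 1)* 23^( -1 )*43^1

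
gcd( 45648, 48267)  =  9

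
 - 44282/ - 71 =44282/71 = 623.69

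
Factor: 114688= 2^14*7^1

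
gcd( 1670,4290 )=10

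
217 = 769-552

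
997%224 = 101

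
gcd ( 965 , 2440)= 5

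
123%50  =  23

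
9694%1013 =577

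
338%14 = 2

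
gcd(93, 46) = 1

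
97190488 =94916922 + 2273566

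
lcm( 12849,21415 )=64245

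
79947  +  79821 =159768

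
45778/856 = 22889/428  =  53.48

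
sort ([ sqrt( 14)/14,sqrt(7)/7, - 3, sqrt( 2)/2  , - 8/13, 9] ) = [  -  3, - 8/13 , sqrt(14)/14, sqrt(7 ) /7,sqrt(2) /2 , 9] 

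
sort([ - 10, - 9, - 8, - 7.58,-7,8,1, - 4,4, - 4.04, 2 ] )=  [-10, - 9, - 8, - 7.58, - 7, - 4.04, - 4,  1,2 , 4,8 ] 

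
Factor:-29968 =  - 2^4 * 1873^1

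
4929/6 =1643/2 = 821.50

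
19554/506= 38 + 163/253  =  38.64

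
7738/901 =8+10/17 =8.59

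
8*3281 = 26248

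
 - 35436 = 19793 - 55229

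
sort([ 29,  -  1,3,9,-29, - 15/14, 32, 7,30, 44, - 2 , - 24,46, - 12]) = [ - 29, - 24,- 12, - 2, - 15/14, - 1, 3, 7, 9,29,30, 32, 44, 46]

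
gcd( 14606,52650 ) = 2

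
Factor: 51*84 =2^2*3^2*7^1*17^1= 4284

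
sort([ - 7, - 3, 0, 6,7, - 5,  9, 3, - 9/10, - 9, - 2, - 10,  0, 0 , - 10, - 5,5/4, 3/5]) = [ - 10, - 10, - 9, - 7, - 5, - 5, - 3, - 2,-9/10,  0 , 0,0 , 3/5,5/4, 3, 6, 7, 9]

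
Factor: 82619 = 82619^1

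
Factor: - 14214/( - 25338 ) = 23/41 = 23^1*41^( - 1)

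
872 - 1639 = -767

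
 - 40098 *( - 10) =400980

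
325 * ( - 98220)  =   - 31921500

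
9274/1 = 9274 = 9274.00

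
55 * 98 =5390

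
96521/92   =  96521/92 = 1049.14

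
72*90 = 6480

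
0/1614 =0 = 0.00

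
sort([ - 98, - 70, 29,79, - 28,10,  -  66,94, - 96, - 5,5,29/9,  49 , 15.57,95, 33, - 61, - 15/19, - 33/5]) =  [ - 98, - 96,-70, - 66,-61, - 28, - 33/5, - 5,-15/19,29/9,5 , 10, 15.57,29, 33,49, 79,  94,  95]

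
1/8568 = 1/8568 = 0.00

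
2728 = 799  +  1929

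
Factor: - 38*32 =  - 2^6*19^1 = - 1216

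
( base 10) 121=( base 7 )232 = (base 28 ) 49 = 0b1111001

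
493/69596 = 493/69596 =0.01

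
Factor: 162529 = 162529^1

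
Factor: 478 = 2^1*239^1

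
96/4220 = 24/1055 = 0.02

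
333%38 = 29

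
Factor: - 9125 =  - 5^3*73^1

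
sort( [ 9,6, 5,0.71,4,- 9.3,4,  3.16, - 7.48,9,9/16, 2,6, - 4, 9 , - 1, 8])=[ - 9.3, - 7.48,-4,-1,9/16,0.71,2,3.16,4 , 4,5,6,6 , 8,9, 9,9 ]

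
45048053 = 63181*713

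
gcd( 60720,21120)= 2640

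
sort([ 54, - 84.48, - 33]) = [ - 84.48,  -  33,54]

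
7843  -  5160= 2683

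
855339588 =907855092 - 52515504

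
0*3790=0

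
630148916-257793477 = 372355439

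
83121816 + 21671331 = 104793147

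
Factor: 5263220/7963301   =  2^2*5^1 * 97^1*2713^1*7963301^( - 1 ) 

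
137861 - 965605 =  - 827744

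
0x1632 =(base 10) 5682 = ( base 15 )1A3C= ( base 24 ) 9KI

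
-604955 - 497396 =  - 1102351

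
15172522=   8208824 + 6963698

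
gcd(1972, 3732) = 4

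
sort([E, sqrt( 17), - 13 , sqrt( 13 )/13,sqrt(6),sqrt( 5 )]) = [ - 13,sqrt( 13 ) /13,sqrt( 5),sqrt( 6), E,sqrt( 17 ) ]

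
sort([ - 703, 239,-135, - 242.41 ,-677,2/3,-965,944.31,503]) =[ - 965, - 703, - 677, -242.41, - 135, 2/3,  239,  503,  944.31]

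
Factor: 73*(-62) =-2^1*31^1*73^1 = - 4526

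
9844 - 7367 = 2477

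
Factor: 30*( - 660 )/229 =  - 2^3* 3^2 * 5^2*11^1 *229^( - 1) = - 19800/229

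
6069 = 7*867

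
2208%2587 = 2208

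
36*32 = 1152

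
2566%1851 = 715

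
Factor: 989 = 23^1*43^1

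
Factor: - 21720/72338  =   - 2^2 * 3^1*5^1*7^( - 1)*181^1*5167^( - 1 ) = -10860/36169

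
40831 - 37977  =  2854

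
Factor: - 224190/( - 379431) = 530/897  =  2^1*3^(- 1 )*5^1 *13^( - 1)*23^( - 1 )*53^1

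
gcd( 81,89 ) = 1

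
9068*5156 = 46754608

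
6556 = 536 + 6020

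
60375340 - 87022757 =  - 26647417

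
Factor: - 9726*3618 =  - 35188668=   - 2^2*3^4*67^1*1621^1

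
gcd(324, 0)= 324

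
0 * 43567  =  0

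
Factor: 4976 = 2^4 * 311^1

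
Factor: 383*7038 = 2^1*3^2*17^1*23^1*383^1  =  2695554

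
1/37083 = 1/37083 = 0.00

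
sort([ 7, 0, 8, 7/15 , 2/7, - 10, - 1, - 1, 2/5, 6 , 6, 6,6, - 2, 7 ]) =[ - 10, - 2,  -  1, - 1, 0, 2/7, 2/5,  7/15,6, 6, 6,  6,7, 7, 8 ]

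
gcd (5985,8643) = 3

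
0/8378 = 0 = 0.00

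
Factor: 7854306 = 2^1*3^1*17^1*77003^1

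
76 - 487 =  - 411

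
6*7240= 43440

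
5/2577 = 5/2577  =  0.00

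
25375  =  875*29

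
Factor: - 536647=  - 79^1*6793^1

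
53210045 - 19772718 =33437327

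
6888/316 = 1722/79 = 21.80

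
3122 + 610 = 3732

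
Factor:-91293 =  - 3^1*30431^1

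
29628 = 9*3292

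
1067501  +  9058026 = 10125527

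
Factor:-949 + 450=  - 499 = - 499^1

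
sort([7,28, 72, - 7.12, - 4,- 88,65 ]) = [-88, - 7.12 ,  -  4, 7, 28, 65, 72 ] 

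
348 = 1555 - 1207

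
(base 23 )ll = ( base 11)419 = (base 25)k4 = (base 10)504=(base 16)1f8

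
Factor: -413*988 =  - 2^2*7^1 * 13^1*19^1 * 59^1=   - 408044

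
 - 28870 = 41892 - 70762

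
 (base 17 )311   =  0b1101110101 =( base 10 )885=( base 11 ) 735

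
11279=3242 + 8037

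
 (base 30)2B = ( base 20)3b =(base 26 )2j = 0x47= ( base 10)71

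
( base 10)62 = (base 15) 42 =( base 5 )222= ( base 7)116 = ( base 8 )76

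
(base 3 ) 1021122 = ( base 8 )1647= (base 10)935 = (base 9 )1248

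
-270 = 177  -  447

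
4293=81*53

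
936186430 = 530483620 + 405702810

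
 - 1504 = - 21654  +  20150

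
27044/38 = 711+13/19 = 711.68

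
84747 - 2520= 82227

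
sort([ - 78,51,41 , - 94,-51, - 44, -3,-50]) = [-94,-78, - 51,-50, - 44,-3, 41 , 51 ] 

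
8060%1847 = 672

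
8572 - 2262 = 6310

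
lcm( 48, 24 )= 48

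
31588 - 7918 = 23670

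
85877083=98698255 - 12821172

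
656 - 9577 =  - 8921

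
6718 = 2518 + 4200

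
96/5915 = 96/5915 = 0.02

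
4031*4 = 16124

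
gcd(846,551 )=1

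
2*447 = 894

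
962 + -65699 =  - 64737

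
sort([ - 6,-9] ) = [-9, - 6]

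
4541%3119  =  1422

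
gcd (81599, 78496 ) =1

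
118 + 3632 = 3750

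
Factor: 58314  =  2^1*3^1*9719^1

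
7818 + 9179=16997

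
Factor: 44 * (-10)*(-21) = 9240   =  2^3*3^1*5^1*7^1*11^1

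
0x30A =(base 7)2161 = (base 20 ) 1ii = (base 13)47b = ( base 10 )778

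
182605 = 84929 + 97676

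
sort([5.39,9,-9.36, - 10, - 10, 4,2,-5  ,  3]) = [-10,  -  10, - 9.36, - 5, 2, 3,4,5.39,9] 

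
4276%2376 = 1900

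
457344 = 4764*96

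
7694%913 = 390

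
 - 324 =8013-8337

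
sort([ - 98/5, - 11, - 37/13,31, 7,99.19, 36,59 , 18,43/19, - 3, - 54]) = [-54,-98/5, - 11, -3, - 37/13,43/19,7, 18,31, 36,59,99.19] 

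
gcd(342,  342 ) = 342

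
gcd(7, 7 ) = 7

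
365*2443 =891695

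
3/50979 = 1/16993 = 0.00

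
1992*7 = 13944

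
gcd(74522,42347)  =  1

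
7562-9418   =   -1856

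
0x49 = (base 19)3g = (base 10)73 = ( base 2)1001001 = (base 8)111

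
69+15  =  84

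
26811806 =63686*421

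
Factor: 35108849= 1039^1*33791^1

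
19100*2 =38200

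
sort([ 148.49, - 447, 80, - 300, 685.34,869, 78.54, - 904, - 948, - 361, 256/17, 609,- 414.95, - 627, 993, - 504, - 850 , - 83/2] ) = [ - 948,  -  904,- 850, - 627, - 504, -447, - 414.95, - 361, - 300,  -  83/2,256/17,78.54,80,148.49, 609, 685.34, 869, 993]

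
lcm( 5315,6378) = 31890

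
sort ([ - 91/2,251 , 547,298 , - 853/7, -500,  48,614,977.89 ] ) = [ - 500, - 853/7, - 91/2,48,251, 298, 547,614, 977.89 ] 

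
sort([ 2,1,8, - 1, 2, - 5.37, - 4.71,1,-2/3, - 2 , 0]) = [ - 5.37, - 4.71, - 2, - 1, - 2/3, 0,1, 1, 2, 2, 8 ]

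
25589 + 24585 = 50174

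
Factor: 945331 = 945331^1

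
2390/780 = 239/78=3.06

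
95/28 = 95/28 = 3.39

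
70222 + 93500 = 163722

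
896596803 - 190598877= 705997926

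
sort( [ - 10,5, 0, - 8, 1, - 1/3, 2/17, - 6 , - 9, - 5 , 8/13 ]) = [ - 10, - 9, - 8, - 6, - 5, - 1/3, 0 , 2/17, 8/13,1, 5 ] 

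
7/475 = 7/475=0.01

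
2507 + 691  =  3198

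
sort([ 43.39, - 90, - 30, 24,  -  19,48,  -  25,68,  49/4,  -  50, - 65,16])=[  -  90, - 65, -50, - 30, - 25 ,-19,49/4, 16,24, 43.39,48, 68]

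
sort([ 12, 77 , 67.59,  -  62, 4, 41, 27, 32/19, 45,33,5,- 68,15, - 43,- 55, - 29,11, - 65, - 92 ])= [- 92 , - 68,  -  65,-62,-55,  -  43,-29 , 32/19, 4, 5, 11, 12,15, 27, 33,41 , 45, 67.59,77 ] 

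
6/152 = 3/76 =0.04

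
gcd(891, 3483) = 81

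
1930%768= 394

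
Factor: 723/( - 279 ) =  - 3^( - 1)*31^(-1)*241^1 =- 241/93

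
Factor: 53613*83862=2^1 * 3^5*7^1*23^1*37^1*1553^1 =4496093406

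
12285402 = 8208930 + 4076472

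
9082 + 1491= 10573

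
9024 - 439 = 8585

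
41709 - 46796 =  -5087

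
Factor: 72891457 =6221^1 * 11717^1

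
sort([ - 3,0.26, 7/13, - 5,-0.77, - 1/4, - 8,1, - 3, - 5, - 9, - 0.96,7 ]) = [ - 9, - 8,-5,  -  5, -3,  -  3, - 0.96, - 0.77, - 1/4 , 0.26,  7/13,1,7]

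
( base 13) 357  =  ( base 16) 243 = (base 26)M7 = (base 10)579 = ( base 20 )18J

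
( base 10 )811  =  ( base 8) 1453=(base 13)4a5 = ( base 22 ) 1ej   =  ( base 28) 10r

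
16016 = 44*364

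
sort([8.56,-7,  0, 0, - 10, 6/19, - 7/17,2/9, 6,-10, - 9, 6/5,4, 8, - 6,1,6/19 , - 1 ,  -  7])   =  [ - 10, - 10, - 9 , - 7, - 7,  -  6 , - 1 ,-7/17 , 0, 0 , 2/9,  6/19, 6/19,1,6/5,4, 6, 8,  8.56]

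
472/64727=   472/64727 =0.01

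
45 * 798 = 35910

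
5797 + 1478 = 7275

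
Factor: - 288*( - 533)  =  153504 = 2^5*3^2 * 13^1 * 41^1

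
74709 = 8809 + 65900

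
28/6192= 7/1548=0.00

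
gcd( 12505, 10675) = 305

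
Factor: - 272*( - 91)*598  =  14801696 = 2^5*7^1* 13^2* 17^1*23^1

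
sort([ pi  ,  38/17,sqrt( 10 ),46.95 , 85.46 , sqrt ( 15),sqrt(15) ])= [38/17,  pi, sqrt (10 ), sqrt( 15),sqrt (15),46.95, 85.46 ]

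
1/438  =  1/438= 0.00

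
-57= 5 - 62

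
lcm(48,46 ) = 1104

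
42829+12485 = 55314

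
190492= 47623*4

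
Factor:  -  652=-2^2*163^1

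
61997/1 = 61997 = 61997.00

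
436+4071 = 4507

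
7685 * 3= 23055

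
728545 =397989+330556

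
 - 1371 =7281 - 8652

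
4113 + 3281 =7394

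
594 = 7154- 6560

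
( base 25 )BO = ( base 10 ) 299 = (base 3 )102002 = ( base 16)12B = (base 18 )gb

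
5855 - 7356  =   - 1501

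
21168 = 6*3528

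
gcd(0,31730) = 31730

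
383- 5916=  - 5533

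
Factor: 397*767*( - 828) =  - 252125172 = - 2^2*3^2*13^1*23^1*59^1*397^1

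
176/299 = 176/299 = 0.59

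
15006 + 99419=114425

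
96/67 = 96/67= 1.43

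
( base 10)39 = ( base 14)2b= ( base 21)1i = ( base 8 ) 47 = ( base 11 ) 36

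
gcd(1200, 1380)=60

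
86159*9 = 775431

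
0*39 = 0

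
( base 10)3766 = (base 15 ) 11B1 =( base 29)4DP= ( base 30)45g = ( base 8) 7266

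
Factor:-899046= -2^1*3^3 * 16649^1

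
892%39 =34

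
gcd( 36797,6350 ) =1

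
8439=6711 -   -  1728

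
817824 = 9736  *84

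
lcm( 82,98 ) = 4018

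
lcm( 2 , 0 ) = 0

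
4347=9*483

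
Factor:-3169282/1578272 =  - 2^( - 4)*31^( - 1 )*37^ ( - 1)* 43^ ( - 1 ) * 1584641^1 = - 1584641/789136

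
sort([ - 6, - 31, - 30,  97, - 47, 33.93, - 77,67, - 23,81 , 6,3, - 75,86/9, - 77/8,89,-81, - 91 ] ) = [  -  91, - 81, - 77, - 75, - 47,-31,-30, - 23, - 77/8, - 6, 3, 6, 86/9, 33.93,67, 81,89,97 ]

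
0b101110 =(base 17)2C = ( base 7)64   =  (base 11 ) 42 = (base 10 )46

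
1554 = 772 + 782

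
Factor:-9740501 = -9740501^1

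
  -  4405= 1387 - 5792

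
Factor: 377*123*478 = 2^1*3^1*13^1*29^1*41^1*239^1 = 22165338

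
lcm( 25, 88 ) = 2200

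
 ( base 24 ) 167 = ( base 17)28D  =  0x2D7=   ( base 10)727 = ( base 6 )3211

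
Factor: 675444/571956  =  731/619= 17^1 *43^1*619^( - 1)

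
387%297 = 90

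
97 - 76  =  21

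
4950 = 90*55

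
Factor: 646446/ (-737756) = -2^(-1 )*3^1*181^( - 1 )*1019^( - 1 )*107741^1 = -323223/368878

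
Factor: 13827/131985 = 11/105 = 3^( - 1 )*5^(-1) * 7^( -1)* 11^1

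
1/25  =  1/25 = 0.04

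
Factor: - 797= - 797^1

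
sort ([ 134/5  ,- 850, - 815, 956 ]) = [  -  850, - 815, 134/5, 956]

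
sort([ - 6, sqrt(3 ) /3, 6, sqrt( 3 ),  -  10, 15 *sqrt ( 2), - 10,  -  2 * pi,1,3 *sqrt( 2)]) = [  -  10, - 10, - 2*pi, - 6,sqrt(3)/3,1, sqrt( 3),  3*sqrt(2),6,15*sqrt(2 )]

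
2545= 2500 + 45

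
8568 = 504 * 17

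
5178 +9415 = 14593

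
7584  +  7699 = 15283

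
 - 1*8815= - 8815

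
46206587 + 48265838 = 94472425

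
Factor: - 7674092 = - 2^2*1918523^1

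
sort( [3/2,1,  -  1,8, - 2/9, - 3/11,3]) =[ - 1, -3/11,- 2/9, 1, 3/2,3 , 8]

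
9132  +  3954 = 13086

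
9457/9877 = 1351/1411 =0.96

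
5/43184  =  5/43184 = 0.00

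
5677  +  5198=10875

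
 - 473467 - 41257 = - 514724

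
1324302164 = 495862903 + 828439261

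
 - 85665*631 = - 54054615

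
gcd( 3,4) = 1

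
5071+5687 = 10758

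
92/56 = 23/14 = 1.64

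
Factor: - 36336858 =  - 2^1*3^1*1787^1*3389^1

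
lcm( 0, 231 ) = 0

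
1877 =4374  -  2497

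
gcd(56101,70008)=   1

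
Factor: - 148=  - 2^2*  37^1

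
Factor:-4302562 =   -  2^1*11^1*223^1*877^1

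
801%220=141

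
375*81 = 30375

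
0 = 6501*0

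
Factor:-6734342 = -2^1 * 3367171^1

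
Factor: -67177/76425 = -3^( - 1)*5^( - 2)*11^1*31^1*197^1*1019^( - 1)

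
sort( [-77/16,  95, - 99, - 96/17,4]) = [ - 99, - 96/17, - 77/16, 4, 95]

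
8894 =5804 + 3090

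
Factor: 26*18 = 2^2 *3^2*13^1 = 468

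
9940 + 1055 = 10995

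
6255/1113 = 2085/371 =5.62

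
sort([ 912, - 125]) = [-125, 912]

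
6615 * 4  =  26460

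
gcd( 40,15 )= 5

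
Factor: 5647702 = 2^1*151^1 *18701^1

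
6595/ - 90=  - 1319/18=- 73.28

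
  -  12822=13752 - 26574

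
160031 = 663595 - 503564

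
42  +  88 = 130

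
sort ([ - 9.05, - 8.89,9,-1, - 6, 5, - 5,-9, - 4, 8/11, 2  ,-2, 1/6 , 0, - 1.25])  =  [  -  9.05, - 9, - 8.89, - 6, -5, - 4, - 2, - 1.25, - 1, 0, 1/6,  8/11, 2,5,9]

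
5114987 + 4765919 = 9880906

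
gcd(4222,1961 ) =1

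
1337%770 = 567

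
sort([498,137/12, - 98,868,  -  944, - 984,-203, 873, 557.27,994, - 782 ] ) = [-984, - 944,-782,  -  203,-98, 137/12 , 498, 557.27, 868, 873, 994 ]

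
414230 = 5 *82846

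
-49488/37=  - 49488/37= -1337.51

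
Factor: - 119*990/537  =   - 2^1*3^1*5^1*7^1*11^1 *17^1*179^( - 1) =- 39270/179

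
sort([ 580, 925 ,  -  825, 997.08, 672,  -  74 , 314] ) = [ - 825,-74,314, 580,672, 925,997.08]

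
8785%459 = 64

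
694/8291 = 694/8291 = 0.08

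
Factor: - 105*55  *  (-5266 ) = 2^1*3^1*5^2 * 7^1*11^1*2633^1 = 30411150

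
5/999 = 5/999= 0.01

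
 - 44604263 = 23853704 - 68457967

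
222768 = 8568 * 26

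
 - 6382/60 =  - 3191/30 = - 106.37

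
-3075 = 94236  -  97311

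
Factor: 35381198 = 2^1*419^1*42221^1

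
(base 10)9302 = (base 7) 36056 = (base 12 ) 5472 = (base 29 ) b1m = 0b10010001010110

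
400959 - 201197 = 199762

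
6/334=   3/167  =  0.02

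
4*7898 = 31592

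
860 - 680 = 180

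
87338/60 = 1455+19/30=1455.63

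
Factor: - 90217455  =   - 3^1*5^1*6014497^1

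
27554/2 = 13777 = 13777.00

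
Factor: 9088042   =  2^1*19^1*311^1*769^1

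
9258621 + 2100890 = 11359511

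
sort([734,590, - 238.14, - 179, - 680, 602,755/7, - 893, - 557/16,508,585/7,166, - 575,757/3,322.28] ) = [ - 893,-680 , - 575 , - 238.14, - 179,-557/16,585/7,755/7,166,757/3,322.28,508 , 590, 602,734 ] 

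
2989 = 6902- 3913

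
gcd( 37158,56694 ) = 66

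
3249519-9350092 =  - 6100573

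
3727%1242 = 1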